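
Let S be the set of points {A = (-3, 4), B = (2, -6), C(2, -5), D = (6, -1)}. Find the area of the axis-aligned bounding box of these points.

90

x ranges over [-3, 6], width 9.
y ranges over [-6, 4], height 10.
Area = 9 × 10 = 90.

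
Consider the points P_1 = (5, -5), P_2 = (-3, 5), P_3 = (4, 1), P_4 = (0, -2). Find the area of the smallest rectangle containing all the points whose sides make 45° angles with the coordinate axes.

In coordinates u = x + y, v = x − y the rectangle is axis-aligned; the map (x,y)→(u,v) scales areas by 2.
u-values: 0, 2, 5, -2; range = 5 − (-2) = 7.
v-values: 10, -8, 3, 2; range = 10 − (-8) = 18.
Area = (7 × 18) / 2 = 63.

63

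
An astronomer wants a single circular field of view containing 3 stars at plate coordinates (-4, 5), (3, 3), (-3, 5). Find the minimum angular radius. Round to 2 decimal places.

Call the three points A, B, C in the order given.
Side lengths²: AB² = 53, AC² = 1, BC² = 40.
Since AB² = 53 ≥ 40 + 1 = 41, the angle opposite AB is not acute, so the smallest enclosing circle has AB as diameter.
Centre = midpoint of AB = (-0.5, 4), r² = 53/4 = 13.25.
r = √(13.25) ≈ 3.64.

3.64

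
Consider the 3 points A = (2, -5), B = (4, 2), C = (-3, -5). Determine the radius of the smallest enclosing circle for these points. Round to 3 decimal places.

Side lengths²: AB² = 53, AC² = 25, BC² = 98.
Since BC² = 98 ≥ 53 + 25 = 78, the angle opposite BC is not acute, so the smallest enclosing circle has BC as diameter.
Centre = midpoint of BC = (0.5, -1.5), r² = 98/4 = 24.5.
r = √(24.5) ≈ 4.950.

4.950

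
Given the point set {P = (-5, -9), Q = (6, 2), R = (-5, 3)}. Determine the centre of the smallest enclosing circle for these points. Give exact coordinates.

(0, -3)

Side lengths²: PQ² = 242, PR² = 144, QR² = 122.
Since PQ² = 242 < 144 + 122 = 266, the triangle is acute, so the smallest enclosing circle is the circumcircle.
Circumcentre = (0, -3), r² = 61.
Centre = (0, -3).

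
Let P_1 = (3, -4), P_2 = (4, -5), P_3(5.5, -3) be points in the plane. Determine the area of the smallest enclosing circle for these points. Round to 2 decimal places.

5.81

Side lengths²: P_1P_2² = 2, P_1P_3² = 7.25, P_2P_3² = 6.25.
Since P_1P_3² = 7.25 < 6.25 + 2 = 8.25, the triangle is acute, so the smallest enclosing circle is the circumcircle.
Circumcentre = (121/28, -103/28), r² = 725/392.
Area = π·r² = π·725/392 ≈ 5.81.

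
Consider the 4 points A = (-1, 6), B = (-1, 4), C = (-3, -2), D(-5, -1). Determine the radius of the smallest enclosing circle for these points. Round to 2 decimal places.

4.13

The minimum enclosing circle of a finite set is fixed by two of the points (as a diameter) or three (as a circumcircle).
The minimum enclosing circle is determined by three boundary points: A, C, D.
Their circumcentre is (-20/9, 37/18) with r² = 5525/324.
The farthest remaining point B is at distance² 1709/324 ≤ 5525/324.
r = √(5525/324) ≈ 4.13.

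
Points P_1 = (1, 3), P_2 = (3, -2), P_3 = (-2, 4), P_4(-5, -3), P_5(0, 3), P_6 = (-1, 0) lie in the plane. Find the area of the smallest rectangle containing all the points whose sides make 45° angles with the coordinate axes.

In coordinates u = x + y, v = x − y the rectangle is axis-aligned; the map (x,y)→(u,v) scales areas by 2.
u-values: 4, 1, 2, -8, 3, -1; range = 4 − (-8) = 12.
v-values: -2, 5, -6, -2, -3, -1; range = 5 − (-6) = 11.
Area = (12 × 11) / 2 = 66.

66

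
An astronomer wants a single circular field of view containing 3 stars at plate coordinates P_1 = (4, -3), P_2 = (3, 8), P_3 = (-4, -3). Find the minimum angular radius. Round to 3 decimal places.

6.546

Side lengths²: P_1P_2² = 122, P_1P_3² = 64, P_2P_3² = 170.
Since P_2P_3² = 170 < 122 + 64 = 186, the triangle is acute, so the smallest enclosing circle is the circumcircle.
Circumcentre = (0, 24/11), r² = 5185/121.
r = √(5185/121) ≈ 6.546.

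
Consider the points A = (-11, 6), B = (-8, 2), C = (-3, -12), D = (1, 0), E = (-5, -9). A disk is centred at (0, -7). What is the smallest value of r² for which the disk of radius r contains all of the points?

290

The required radius is the distance from (0, -7) to the farthest point.
Squared distances: 290, 145, 34, 50, 29.
Maximum is 290, attained at A.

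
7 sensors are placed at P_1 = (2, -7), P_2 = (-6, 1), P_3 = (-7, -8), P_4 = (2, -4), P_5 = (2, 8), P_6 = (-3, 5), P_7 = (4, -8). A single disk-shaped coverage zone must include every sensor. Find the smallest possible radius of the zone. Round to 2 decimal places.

The minimum enclosing circle of a finite set is fixed by two of the points (as a diameter) or three (as a circumcircle).
The minimum enclosing circle is determined by three boundary points: P_3, P_5, P_7.
Their circumcentre is (-1.5, -0.5625) with r² = 85.56640625.
The farthest remaining point P_1 is at distance² 53.69140625 ≤ 85.56640625.
r = √(85.56640625) ≈ 9.25.

9.25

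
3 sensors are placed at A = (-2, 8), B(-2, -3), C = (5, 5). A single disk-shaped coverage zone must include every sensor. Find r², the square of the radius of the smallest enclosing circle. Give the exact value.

3277/98

Side lengths²: AB² = 121, AC² = 58, BC² = 113.
Since AB² = 121 < 113 + 58 = 171, the triangle is acute, so the smallest enclosing circle is the circumcircle.
Circumcentre = (-3/14, 2.5), r² = 3277/98.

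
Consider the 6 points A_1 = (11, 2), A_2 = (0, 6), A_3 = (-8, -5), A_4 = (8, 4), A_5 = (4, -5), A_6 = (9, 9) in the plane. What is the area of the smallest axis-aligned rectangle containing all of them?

x ranges over [-8, 11], width 19.
y ranges over [-5, 9], height 14.
Area = 19 × 14 = 266.

266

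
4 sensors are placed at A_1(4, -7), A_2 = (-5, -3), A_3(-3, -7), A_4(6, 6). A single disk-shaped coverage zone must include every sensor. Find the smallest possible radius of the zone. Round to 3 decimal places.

7.906

A smallest enclosing disk is always determined by at most three of the input points on its boundary.
The farthest pair is A_3–A_4 with squared distance 250. The circle on this segment as diameter has centre (1.5, -0.5) and r² = 250/4 = 62.5.
Check A_1: distance² to centre = 48.5 ≤ 62.5, so it lies inside.
All remaining points lie in this disk, and no smaller disk contains both endpoints, so this is the minimum enclosing circle.
r = √(62.5) ≈ 7.906.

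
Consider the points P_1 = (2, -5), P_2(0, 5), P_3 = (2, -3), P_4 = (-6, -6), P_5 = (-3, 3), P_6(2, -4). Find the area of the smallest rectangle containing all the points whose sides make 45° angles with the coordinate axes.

In coordinates u = x + y, v = x − y the rectangle is axis-aligned; the map (x,y)→(u,v) scales areas by 2.
u-values: -3, 5, -1, -12, 0, -2; range = 5 − (-12) = 17.
v-values: 7, -5, 5, 0, -6, 6; range = 7 − (-6) = 13.
Area = (17 × 13) / 2 = 110.5.

110.5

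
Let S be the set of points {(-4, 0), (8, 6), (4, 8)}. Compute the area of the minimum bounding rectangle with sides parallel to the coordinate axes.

96

x ranges over [-4, 8], width 12.
y ranges over [0, 8], height 8.
Area = 12 × 8 = 96.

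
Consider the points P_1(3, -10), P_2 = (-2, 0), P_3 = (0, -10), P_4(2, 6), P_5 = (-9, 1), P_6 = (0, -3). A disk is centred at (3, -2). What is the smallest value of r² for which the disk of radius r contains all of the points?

The required radius is the distance from (3, -2) to the farthest point.
Squared distances: 64, 29, 73, 65, 153, 10.
Maximum is 153, attained at P_5.

153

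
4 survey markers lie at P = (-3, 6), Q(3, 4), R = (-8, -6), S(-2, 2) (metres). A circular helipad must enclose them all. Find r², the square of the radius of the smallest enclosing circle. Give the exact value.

The farthest pair is Q–R with squared distance 221. The circle on this segment as diameter has centre (-2.5, -1) and r² = 221/4 = 55.25.
Check P: distance² to centre = 49.25 ≤ 55.25, so it lies inside.
All remaining points lie in this disk, and no smaller disk contains both endpoints, so this is the minimum enclosing circle.

55.25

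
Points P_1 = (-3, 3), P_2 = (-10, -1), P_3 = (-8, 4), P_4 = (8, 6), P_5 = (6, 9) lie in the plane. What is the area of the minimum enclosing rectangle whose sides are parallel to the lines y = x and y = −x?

182

In coordinates u = x + y, v = x − y the rectangle is axis-aligned; the map (x,y)→(u,v) scales areas by 2.
u-values: 0, -11, -4, 14, 15; range = 15 − (-11) = 26.
v-values: -6, -9, -12, 2, -3; range = 2 − (-12) = 14.
Area = (26 × 14) / 2 = 182.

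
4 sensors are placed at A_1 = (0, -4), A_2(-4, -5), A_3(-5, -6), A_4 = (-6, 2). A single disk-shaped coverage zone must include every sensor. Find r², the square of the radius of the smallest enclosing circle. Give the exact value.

The minimum enclosing circle is determined by three boundary points: A_1, A_3, A_4.
Their circumcentre is (-53/14, -25/14) with r² = 1885/98.
The farthest remaining point A_2 is at distance² 1017/98 ≤ 1885/98.

1885/98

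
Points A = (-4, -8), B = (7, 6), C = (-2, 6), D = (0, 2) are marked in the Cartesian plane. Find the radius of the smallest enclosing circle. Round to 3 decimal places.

8.902

A smallest enclosing disk is always determined by at most three of the input points on its boundary.
The farthest pair is A–B with squared distance 317. The circle on this segment as diameter has centre (1.5, -1) and r² = 317/4 = 79.25.
Check C: distance² to centre = 61.25 ≤ 79.25, so it lies inside.
All remaining points lie in this disk, and no smaller disk contains both endpoints, so this is the minimum enclosing circle.
r = √(79.25) ≈ 8.902.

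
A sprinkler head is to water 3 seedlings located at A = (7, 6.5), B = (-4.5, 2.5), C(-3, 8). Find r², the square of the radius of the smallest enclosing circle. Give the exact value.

37.0625

Side lengths²: AB² = 148.25, AC² = 102.25, BC² = 32.5.
Since AB² = 148.25 ≥ 102.25 + 32.5 = 134.75, the angle opposite AB is not acute, so the smallest enclosing circle has AB as diameter.
Centre = midpoint of AB = (1.25, 4.5), r² = 148.25/4 = 37.0625.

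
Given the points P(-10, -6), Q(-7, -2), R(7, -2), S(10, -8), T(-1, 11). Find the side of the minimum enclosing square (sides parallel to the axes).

20

The bounding box has width 20 and height 19.
An axis-aligned square enclosing the set must have side ≥ max(width, height).
So the minimum side is max(20, 19) = 20.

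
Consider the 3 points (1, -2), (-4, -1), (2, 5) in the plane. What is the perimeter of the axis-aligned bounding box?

Width = max x − min x = 2 − (-4) = 6.
Height = max y − min y = 5 − (-2) = 7.
Perimeter = 2(6 + 7) = 26.

26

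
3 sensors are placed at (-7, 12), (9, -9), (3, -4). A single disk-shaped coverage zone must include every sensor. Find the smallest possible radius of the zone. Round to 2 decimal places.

Call the three points A, B, C in the order given.
Side lengths²: AB² = 697, AC² = 356, BC² = 61.
Since AB² = 697 ≥ 356 + 61 = 417, the angle opposite AB is not acute, so the smallest enclosing circle has AB as diameter.
Centre = midpoint of AB = (1, 1.5), r² = 697/4 = 174.25.
r = √(174.25) ≈ 13.20.

13.20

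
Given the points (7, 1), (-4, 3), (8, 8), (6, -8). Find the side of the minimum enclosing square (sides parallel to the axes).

The bounding box has width 12 and height 16.
An axis-aligned square enclosing the set must have side ≥ max(width, height).
So the minimum side is max(12, 16) = 16.

16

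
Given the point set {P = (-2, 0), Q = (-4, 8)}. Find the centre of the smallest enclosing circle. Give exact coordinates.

The smallest circle enclosing two points has them as diameter endpoints.
Centre = midpoint = (-3, 4); r² = |PQ|²/4 = 68/4 = 17.
Centre = (-3, 4).

(-3, 4)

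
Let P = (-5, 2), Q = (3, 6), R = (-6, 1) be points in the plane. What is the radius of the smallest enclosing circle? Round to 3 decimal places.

5.148

Side lengths²: PQ² = 80, PR² = 2, QR² = 106.
Since QR² = 106 ≥ 80 + 2 = 82, the angle opposite QR is not acute, so the smallest enclosing circle has QR as diameter.
Centre = midpoint of QR = (-1.5, 3.5), r² = 106/4 = 26.5.
r = √(26.5) ≈ 5.148.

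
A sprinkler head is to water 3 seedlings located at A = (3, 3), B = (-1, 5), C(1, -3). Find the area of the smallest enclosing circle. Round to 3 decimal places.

Side lengths²: AB² = 20, AC² = 40, BC² = 68.
Since BC² = 68 ≥ 40 + 20 = 60, the angle opposite BC is not acute, so the smallest enclosing circle has BC as diameter.
Centre = midpoint of BC = (0, 1), r² = 68/4 = 17.
Area = π·r² = π·17 ≈ 53.407.

53.407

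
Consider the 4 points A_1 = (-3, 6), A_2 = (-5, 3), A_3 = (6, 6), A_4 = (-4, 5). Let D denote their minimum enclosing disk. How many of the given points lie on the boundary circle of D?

By Welzl's lemma the MEC is supported by two points (diametrically opposite) or three points (on a circumcircle).
The farthest pair is A_2–A_3 with squared distance 130. The circle on this segment as diameter has centre (0.5, 4.5) and r² = 130/4 = 32.5.
Check A_1: distance² to centre = 14.5 ≤ 32.5, so it lies inside.
All remaining points lie in this disk, and no smaller disk contains both endpoints, so this is the minimum enclosing circle.
The points at distance exactly r from the centre are A_2, A_3 — 2 points.

2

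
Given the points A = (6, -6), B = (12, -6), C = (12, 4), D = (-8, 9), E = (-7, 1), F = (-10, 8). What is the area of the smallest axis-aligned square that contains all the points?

484

The bounding box has width 22 and height 15.
An axis-aligned square enclosing the set must have side ≥ max(width, height).
So the minimum side is max(22, 15) = 22.
Area = 22² = 484.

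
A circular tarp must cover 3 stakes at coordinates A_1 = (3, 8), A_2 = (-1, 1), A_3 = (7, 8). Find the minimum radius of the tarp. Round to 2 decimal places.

Side lengths²: A_1A_2² = 65, A_1A_3² = 16, A_2A_3² = 113.
Since A_2A_3² = 113 ≥ 65 + 16 = 81, the angle opposite A_2A_3 is not acute, so the smallest enclosing circle has A_2A_3 as diameter.
Centre = midpoint of A_2A_3 = (3, 4.5), r² = 113/4 = 28.25.
r = √(28.25) ≈ 5.32.

5.32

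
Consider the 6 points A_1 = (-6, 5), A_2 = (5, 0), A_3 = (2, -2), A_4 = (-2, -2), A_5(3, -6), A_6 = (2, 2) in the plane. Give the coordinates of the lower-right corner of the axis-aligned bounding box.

x-range [-6, 5], y-range [-6, 5].
The lower-right corner is (5, -6).

(5, -6)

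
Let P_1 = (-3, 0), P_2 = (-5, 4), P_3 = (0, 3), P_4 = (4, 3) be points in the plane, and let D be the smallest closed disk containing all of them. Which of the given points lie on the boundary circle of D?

P_2, P_4

The farthest pair is P_2–P_4 with squared distance 82. The circle on this segment as diameter has centre (-0.5, 3.5) and r² = 82/4 = 20.5.
Check P_1: distance² to centre = 18.5 ≤ 20.5, so it lies inside.
All remaining points lie in this disk, and no smaller disk contains both endpoints, so this is the minimum enclosing circle.
The points at distance exactly r from the centre are P_2, P_4 — 2 points.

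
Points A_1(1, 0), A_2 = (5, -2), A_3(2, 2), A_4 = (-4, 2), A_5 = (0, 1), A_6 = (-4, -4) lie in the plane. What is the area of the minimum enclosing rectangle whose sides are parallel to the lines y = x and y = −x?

In coordinates u = x + y, v = x − y the rectangle is axis-aligned; the map (x,y)→(u,v) scales areas by 2.
u-values: 1, 3, 4, -2, 1, -8; range = 4 − (-8) = 12.
v-values: 1, 7, 0, -6, -1, 0; range = 7 − (-6) = 13.
Area = (12 × 13) / 2 = 78.

78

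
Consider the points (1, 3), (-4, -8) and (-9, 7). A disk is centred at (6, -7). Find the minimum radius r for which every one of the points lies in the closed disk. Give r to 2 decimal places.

The required radius is the distance from (6, -7) to the farthest point.
Squared distances: 125, 101, 421.
Maximum is 421, attained at (-9, 7).
r = √421 ≈ 20.52.

20.52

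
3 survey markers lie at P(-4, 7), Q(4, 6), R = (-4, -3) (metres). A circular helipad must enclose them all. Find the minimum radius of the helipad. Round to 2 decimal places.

6.07

Side lengths²: PQ² = 65, PR² = 100, QR² = 145.
Since QR² = 145 < 100 + 65 = 165, the triangle is acute, so the smallest enclosing circle is the circumcircle.
Circumcentre = (-0.5625, 2), r² = 36.81640625.
r = √(36.81640625) ≈ 6.07.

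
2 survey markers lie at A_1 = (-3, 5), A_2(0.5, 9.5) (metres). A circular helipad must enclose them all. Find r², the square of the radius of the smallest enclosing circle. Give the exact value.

8.125

The smallest circle enclosing two points has them as diameter endpoints.
Centre = midpoint = (-1.25, 7.25); r² = |A_1A_2|²/4 = 32.5/4 = 8.125.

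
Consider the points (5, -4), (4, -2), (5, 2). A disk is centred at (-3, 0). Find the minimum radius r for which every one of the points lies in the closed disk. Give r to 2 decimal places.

8.94

The required radius is the distance from (-3, 0) to the farthest point.
Squared distances: 80, 53, 68.
Maximum is 80, attained at (5, -4).
r = √80 ≈ 8.94.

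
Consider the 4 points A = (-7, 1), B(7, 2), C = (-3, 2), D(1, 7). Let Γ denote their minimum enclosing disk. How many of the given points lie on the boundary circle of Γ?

By Welzl's lemma the MEC is supported by two points (diametrically opposite) or three points (on a circumcircle).
The farthest pair is A–B with squared distance 197. The circle on this segment as diameter has centre (0, 1.5) and r² = 197/4 = 49.25.
Check C: distance² to centre = 9.25 ≤ 49.25, so it lies inside.
All remaining points lie in this disk, and no smaller disk contains both endpoints, so this is the minimum enclosing circle.
The points at distance exactly r from the centre are A, B — 2 points.

2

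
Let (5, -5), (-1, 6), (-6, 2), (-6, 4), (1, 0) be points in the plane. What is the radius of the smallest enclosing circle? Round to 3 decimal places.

7.106

A smallest enclosing disk is always determined by at most three of the input points on its boundary.
The farthest pair is (5, -5)–(-6, 4) with squared distance 202. The circle on this segment as diameter has centre (-0.5, -0.5) and r² = 202/4 = 50.5.
Check (-1, 6): distance² to centre = 42.5 ≤ 50.5, so it lies inside.
All remaining points lie in this disk, and no smaller disk contains both endpoints, so this is the minimum enclosing circle.
r = √(50.5) ≈ 7.106.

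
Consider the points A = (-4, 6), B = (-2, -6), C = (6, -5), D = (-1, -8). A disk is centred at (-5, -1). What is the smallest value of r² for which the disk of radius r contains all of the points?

The required radius is the distance from (-5, -1) to the farthest point.
Squared distances: 50, 34, 137, 65.
Maximum is 137, attained at C.

137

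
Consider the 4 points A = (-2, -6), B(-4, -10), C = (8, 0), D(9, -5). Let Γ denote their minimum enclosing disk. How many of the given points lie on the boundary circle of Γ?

The farthest pair is B–C with squared distance 244. The circle on this segment as diameter has centre (2, -5) and r² = 244/4 = 61.
Check A: distance² to centre = 17 ≤ 61, so it lies inside.
All remaining points lie in this disk, and no smaller disk contains both endpoints, so this is the minimum enclosing circle.
The points at distance exactly r from the centre are B, C — 2 points.

2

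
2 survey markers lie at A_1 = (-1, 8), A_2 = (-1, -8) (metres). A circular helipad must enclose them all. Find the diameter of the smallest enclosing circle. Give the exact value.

The smallest circle enclosing two points has them as diameter endpoints.
Centre = midpoint = (-1, 0); r² = |A_1A_2|²/4 = 256/4 = 64.
Diameter = 2r = 2√64 = 16.

16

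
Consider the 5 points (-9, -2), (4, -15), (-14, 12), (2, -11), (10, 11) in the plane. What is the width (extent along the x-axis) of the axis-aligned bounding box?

max x = 10, min x = -14, so width = 24.

24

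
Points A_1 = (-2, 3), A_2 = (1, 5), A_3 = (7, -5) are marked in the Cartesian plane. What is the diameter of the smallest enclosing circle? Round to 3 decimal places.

Side lengths²: A_1A_2² = 13, A_1A_3² = 145, A_2A_3² = 136.
Since A_1A_3² = 145 < 136 + 13 = 149, the triangle is acute, so the smallest enclosing circle is the circumcircle.
Circumcentre = (113/42, -11/14), r² = 32045/882.
Diameter = 2r = 2√(32045/882) ≈ 12.055.

12.055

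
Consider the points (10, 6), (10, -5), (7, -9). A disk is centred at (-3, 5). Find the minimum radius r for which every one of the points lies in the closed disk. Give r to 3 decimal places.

The required radius is the distance from (-3, 5) to the farthest point.
Squared distances: 170, 269, 296.
Maximum is 296, attained at (7, -9).
r = √296 ≈ 17.205.

17.205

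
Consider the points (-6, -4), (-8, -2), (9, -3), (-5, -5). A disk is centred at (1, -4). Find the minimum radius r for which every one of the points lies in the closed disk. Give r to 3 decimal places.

The required radius is the distance from (1, -4) to the farthest point.
Squared distances: 49, 85, 65, 37.
Maximum is 85, attained at (-8, -2).
r = √85 ≈ 9.220.

9.220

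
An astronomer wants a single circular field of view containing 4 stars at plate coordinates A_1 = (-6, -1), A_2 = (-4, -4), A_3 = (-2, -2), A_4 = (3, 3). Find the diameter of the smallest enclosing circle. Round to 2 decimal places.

10.04

The minimum enclosing circle is determined by three boundary points: A_1, A_2, A_4.
Their circumcentre is (-1.1, 0.1) with r² = 25.22.
The farthest remaining point A_3 is at distance² 5.22 ≤ 25.22.
Diameter = 2r = 2√(25.22) ≈ 10.04.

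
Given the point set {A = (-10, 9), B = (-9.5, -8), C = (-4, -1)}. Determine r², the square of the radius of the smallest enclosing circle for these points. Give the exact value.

Side lengths²: AB² = 289.25, AC² = 136, BC² = 79.25.
Since AB² = 289.25 ≥ 136 + 79.25 = 215.25, the angle opposite AB is not acute, so the smallest enclosing circle has AB as diameter.
Centre = midpoint of AB = (-9.75, 0.5), r² = 289.25/4 = 72.3125.

72.3125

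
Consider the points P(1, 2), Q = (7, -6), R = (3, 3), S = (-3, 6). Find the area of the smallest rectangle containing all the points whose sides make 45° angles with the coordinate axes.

In coordinates u = x + y, v = x − y the rectangle is axis-aligned; the map (x,y)→(u,v) scales areas by 2.
u-values: 3, 1, 6, 3; range = 6 − 1 = 5.
v-values: -1, 13, 0, -9; range = 13 − (-9) = 22.
Area = (5 × 22) / 2 = 55.

55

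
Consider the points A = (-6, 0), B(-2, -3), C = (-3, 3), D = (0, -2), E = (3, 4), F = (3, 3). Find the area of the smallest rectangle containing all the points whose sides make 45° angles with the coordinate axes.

52

In coordinates u = x + y, v = x − y the rectangle is axis-aligned; the map (x,y)→(u,v) scales areas by 2.
u-values: -6, -5, 0, -2, 7, 6; range = 7 − (-6) = 13.
v-values: -6, 1, -6, 2, -1, 0; range = 2 − (-6) = 8.
Area = (13 × 8) / 2 = 52.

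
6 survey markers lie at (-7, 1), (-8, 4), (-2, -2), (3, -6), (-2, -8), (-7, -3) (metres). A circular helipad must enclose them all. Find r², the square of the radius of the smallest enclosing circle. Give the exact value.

A smallest enclosing disk is always determined by at most three of the input points on its boundary.
The farthest pair is (-8, 4)–(3, -6) with squared distance 221. The circle on this segment as diameter has centre (-2.5, -1) and r² = 221/4 = 55.25.
Check (-7, 1): distance² to centre = 24.25 ≤ 55.25, so it lies inside.
All remaining points lie in this disk, and no smaller disk contains both endpoints, so this is the minimum enclosing circle.

55.25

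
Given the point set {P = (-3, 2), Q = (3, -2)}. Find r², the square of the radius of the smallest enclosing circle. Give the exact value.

The smallest circle enclosing two points has them as diameter endpoints.
Centre = midpoint = (0, 0); r² = |PQ|²/4 = 52/4 = 13.

13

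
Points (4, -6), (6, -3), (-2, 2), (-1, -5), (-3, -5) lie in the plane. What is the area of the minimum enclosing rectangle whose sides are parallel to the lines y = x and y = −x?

In coordinates u = x + y, v = x − y the rectangle is axis-aligned; the map (x,y)→(u,v) scales areas by 2.
u-values: -2, 3, 0, -6, -8; range = 3 − (-8) = 11.
v-values: 10, 9, -4, 4, 2; range = 10 − (-4) = 14.
Area = (11 × 14) / 2 = 77.

77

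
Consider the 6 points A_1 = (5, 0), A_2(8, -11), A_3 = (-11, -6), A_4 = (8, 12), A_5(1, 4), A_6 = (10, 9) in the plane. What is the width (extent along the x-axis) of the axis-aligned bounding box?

max x = 10, min x = -11, so width = 21.

21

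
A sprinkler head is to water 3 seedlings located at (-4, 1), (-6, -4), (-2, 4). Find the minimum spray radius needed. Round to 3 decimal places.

Call the three points A, B, C in the order given.
Side lengths²: AB² = 29, AC² = 13, BC² = 80.
Since BC² = 80 ≥ 29 + 13 = 42, the angle opposite BC is not acute, so the smallest enclosing circle has BC as diameter.
Centre = midpoint of BC = (-4, 0), r² = 80/4 = 20.
r = √20 ≈ 4.472.

4.472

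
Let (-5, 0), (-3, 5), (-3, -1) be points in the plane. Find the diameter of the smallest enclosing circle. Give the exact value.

6

Call the three points A, B, C in the order given.
Side lengths²: AB² = 29, AC² = 5, BC² = 36.
Since BC² = 36 ≥ 29 + 5 = 34, the angle opposite BC is not acute, so the smallest enclosing circle has BC as diameter.
Centre = midpoint of BC = (-3, 2), r² = 36/4 = 9.
Diameter = 2r = 2√9 = 6.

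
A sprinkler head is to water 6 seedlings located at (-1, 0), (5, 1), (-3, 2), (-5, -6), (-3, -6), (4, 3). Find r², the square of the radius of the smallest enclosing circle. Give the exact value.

A smallest enclosing disk is always determined by at most three of the input points on its boundary.
The farthest pair is (-5, -6)–(4, 3) with squared distance 162. The circle on this segment as diameter has centre (-0.5, -1.5) and r² = 162/4 = 40.5.
Check (-1, 0): distance² to centre = 2.5 ≤ 40.5, so it lies inside.
All remaining points lie in this disk, and no smaller disk contains both endpoints, so this is the minimum enclosing circle.

40.5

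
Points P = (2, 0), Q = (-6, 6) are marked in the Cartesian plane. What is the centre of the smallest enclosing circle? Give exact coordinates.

(-2, 3)

The smallest circle enclosing two points has them as diameter endpoints.
Centre = midpoint = (-2, 3); r² = |PQ|²/4 = 100/4 = 25.
Centre = (-2, 3).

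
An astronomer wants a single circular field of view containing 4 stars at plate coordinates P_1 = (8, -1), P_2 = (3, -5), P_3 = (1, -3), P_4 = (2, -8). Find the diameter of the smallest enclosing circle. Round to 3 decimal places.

The minimum enclosing circle of a finite set is fixed by two of the points (as a diameter) or three (as a circumcircle).
The farthest pair is P_1–P_4 with squared distance 85. The circle on this segment as diameter has centre (5, -4.5) and r² = 85/4 = 21.25.
Check P_2: distance² to centre = 4.25 ≤ 21.25, so it lies inside.
All remaining points lie in this disk, and no smaller disk contains both endpoints, so this is the minimum enclosing circle.
Diameter = 2r = 2√(21.25) ≈ 9.220.

9.220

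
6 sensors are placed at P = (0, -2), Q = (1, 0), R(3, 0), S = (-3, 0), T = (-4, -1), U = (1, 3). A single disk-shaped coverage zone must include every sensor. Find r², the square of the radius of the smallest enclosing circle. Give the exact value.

The minimum enclosing circle is determined by three boundary points: R, T, U.
Their circumcentre is (-25/46, -9/46) with r² = 13325/1058.
The farthest remaining point S is at distance² 6425/1058 ≤ 13325/1058.

13325/1058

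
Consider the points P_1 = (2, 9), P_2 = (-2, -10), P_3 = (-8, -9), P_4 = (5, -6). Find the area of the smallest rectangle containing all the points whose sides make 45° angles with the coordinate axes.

In coordinates u = x + y, v = x − y the rectangle is axis-aligned; the map (x,y)→(u,v) scales areas by 2.
u-values: 11, -12, -17, -1; range = 11 − (-17) = 28.
v-values: -7, 8, 1, 11; range = 11 − (-7) = 18.
Area = (28 × 18) / 2 = 252.

252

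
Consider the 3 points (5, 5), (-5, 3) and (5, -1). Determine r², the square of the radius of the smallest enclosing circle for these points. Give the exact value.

30.16

Call the three points A, B, C in the order given.
Side lengths²: AB² = 104, AC² = 36, BC² = 116.
Since BC² = 116 < 104 + 36 = 140, the triangle is acute, so the smallest enclosing circle is the circumcircle.
Circumcentre = (0.4, 2), r² = 30.16.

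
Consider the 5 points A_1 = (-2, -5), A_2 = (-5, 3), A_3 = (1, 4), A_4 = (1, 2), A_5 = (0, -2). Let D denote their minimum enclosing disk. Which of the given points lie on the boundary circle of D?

The minimum enclosing circle of a finite set is fixed by two of the points (as a diameter) or three (as a circumcircle).
The minimum enclosing circle is determined by three boundary points: A_1, A_2, A_3.
Their circumcentre is (-47/34, -7/34) with r² = 13505/578.
The farthest remaining point A_4 is at distance² 6093/578 ≤ 13505/578.
The points at distance exactly r from the centre are A_1, A_2, A_3 — 3 points.

A_1, A_2, A_3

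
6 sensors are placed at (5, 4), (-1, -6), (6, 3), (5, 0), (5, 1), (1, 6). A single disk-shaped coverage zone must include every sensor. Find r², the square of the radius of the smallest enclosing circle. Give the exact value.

40885/1089

The minimum enclosing circle of a finite set is fixed by two of the points (as a diameter) or three (as a circumcircle).
The minimum enclosing circle is determined by three boundary points: (-1, -6), (6, 3), (1, 6).
Their circumcentre is (8/11, -4/33) with r² = 40885/1089.
The farthest remaining point (5, 4) is at distance² 38377/1089 ≤ 40885/1089.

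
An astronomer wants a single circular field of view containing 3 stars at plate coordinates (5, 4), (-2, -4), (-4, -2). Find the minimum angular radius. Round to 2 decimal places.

5.42

Call the three points A, B, C in the order given.
Side lengths²: AB² = 113, AC² = 117, BC² = 8.
Since AC² = 117 < 113 + 8 = 121, the triangle is acute, so the smallest enclosing circle is the circumcircle.
Circumcentre = (0.7, 0.7), r² = 29.38.
r = √(29.38) ≈ 5.42.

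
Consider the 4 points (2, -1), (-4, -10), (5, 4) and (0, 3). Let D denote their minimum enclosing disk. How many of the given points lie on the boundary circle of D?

The farthest pair is (-4, -10)–(5, 4) with squared distance 277. The circle on this segment as diameter has centre (0.5, -3) and r² = 277/4 = 69.25.
Check (2, -1): distance² to centre = 6.25 ≤ 69.25, so it lies inside.
All remaining points lie in this disk, and no smaller disk contains both endpoints, so this is the minimum enclosing circle.
The points at distance exactly r from the centre are (-4, -10), (5, 4) — 2 points.

2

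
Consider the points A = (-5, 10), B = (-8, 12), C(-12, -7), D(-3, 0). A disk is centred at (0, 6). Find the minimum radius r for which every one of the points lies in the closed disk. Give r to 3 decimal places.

17.692

The required radius is the distance from (0, 6) to the farthest point.
Squared distances: 41, 100, 313, 45.
Maximum is 313, attained at C.
r = √313 ≈ 17.692.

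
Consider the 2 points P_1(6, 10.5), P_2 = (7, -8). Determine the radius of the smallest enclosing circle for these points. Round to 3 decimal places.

The smallest circle enclosing two points has them as diameter endpoints.
Centre = midpoint = (6.5, 1.25); r² = |P_1P_2|²/4 = 343.25/4 = 85.8125.
r = √(85.8125) ≈ 9.264.

9.264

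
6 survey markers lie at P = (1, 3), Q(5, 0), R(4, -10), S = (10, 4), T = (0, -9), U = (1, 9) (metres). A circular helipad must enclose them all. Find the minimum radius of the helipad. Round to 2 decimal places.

9.62

The farthest pair is R–U with squared distance 370. The circle on this segment as diameter has centre (2.5, -0.5) and r² = 370/4 = 92.5.
Check P: distance² to centre = 14.5 ≤ 92.5, so it lies inside.
All remaining points lie in this disk, and no smaller disk contains both endpoints, so this is the minimum enclosing circle.
r = √(92.5) ≈ 9.62.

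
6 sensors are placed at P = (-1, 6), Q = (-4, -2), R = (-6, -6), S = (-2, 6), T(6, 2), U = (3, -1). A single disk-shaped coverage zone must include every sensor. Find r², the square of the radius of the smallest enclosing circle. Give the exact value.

2600/49

The minimum enclosing circle is determined by three boundary points: R, S, T.
Their circumcentre is (-4/7, -8/7) with r² = 2600/49.
The farthest remaining point P is at distance² 2509/49 ≤ 2600/49.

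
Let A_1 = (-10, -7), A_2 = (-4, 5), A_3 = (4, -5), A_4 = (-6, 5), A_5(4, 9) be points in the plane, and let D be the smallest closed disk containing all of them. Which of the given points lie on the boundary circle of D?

A smallest enclosing disk is always determined by at most three of the input points on its boundary.
The farthest pair is A_1–A_5 with squared distance 452. The circle on this segment as diameter has centre (-3, 1) and r² = 452/4 = 113.
Check A_2: distance² to centre = 17 ≤ 113, so it lies inside.
All remaining points lie in this disk, and no smaller disk contains both endpoints, so this is the minimum enclosing circle.
The points at distance exactly r from the centre are A_1, A_5 — 2 points.

A_1, A_5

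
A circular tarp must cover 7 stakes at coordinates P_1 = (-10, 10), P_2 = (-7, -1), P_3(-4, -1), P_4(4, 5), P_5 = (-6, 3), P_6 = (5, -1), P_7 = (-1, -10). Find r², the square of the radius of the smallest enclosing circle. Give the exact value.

120.25

The minimum enclosing circle of a finite set is fixed by two of the points (as a diameter) or three (as a circumcircle).
The farthest pair is P_1–P_7 with squared distance 481. The circle on this segment as diameter has centre (-5.5, 0) and r² = 481/4 = 120.25.
Check P_2: distance² to centre = 3.25 ≤ 120.25, so it lies inside.
All remaining points lie in this disk, and no smaller disk contains both endpoints, so this is the minimum enclosing circle.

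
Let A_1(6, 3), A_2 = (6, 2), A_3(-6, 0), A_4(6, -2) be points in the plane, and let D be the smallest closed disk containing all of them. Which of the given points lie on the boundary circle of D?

By Welzl's lemma the MEC is supported by two points (diametrically opposite) or three points (on a circumcircle).
The minimum enclosing circle is determined by three boundary points: A_1, A_3, A_4.
Their circumcentre is (0.25, 0.5) with r² = 39.3125.
The farthest remaining point A_2 is at distance² 35.3125 ≤ 39.3125.
The points at distance exactly r from the centre are A_1, A_3, A_4 — 3 points.

A_1, A_3, A_4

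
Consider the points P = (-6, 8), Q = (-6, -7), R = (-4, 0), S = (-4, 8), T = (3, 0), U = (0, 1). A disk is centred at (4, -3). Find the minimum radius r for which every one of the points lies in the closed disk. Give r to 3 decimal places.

14.866

The required radius is the distance from (4, -3) to the farthest point.
Squared distances: 221, 116, 73, 185, 10, 32.
Maximum is 221, attained at P.
r = √221 ≈ 14.866.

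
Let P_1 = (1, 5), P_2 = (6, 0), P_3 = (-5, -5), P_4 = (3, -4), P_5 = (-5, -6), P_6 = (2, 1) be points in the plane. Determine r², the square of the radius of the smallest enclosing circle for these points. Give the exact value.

24649/578

By Welzl's lemma the MEC is supported by two points (diametrically opposite) or three points (on a circumcircle).
The minimum enclosing circle is determined by three boundary points: P_1, P_2, P_5.
Their circumcentre is (-13/34, -47/34) with r² = 24649/578.
The farthest remaining point P_3 is at distance² 19889/578 ≤ 24649/578.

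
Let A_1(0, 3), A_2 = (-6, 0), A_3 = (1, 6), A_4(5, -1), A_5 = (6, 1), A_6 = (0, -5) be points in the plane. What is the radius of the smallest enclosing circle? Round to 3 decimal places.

6.021

A smallest enclosing disk is always determined by at most three of the input points on its boundary.
The farthest pair is A_2–A_5 with squared distance 145. The circle on this segment as diameter has centre (0, 0.5) and r² = 145/4 = 36.25.
Check A_1: distance² to centre = 6.25 ≤ 36.25, so it lies inside.
All remaining points lie in this disk, and no smaller disk contains both endpoints, so this is the minimum enclosing circle.
r = √(36.25) ≈ 6.021.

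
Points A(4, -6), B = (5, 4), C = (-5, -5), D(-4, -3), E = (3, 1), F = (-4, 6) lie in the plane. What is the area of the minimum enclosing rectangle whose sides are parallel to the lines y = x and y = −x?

In coordinates u = x + y, v = x − y the rectangle is axis-aligned; the map (x,y)→(u,v) scales areas by 2.
u-values: -2, 9, -10, -7, 4, 2; range = 9 − (-10) = 19.
v-values: 10, 1, 0, -1, 2, -10; range = 10 − (-10) = 20.
Area = (19 × 20) / 2 = 190.

190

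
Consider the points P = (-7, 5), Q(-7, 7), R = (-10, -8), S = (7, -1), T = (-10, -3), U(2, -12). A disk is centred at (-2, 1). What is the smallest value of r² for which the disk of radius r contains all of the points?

185

The required radius is the distance from (-2, 1) to the farthest point.
Squared distances: 41, 61, 145, 85, 80, 185.
Maximum is 185, attained at U.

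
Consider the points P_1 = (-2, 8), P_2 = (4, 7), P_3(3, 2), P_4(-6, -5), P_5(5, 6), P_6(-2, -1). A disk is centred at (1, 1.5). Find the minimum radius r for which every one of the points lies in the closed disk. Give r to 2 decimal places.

9.55

The required radius is the distance from (1, 1.5) to the farthest point.
Squared distances: 51.25, 39.25, 4.25, 91.25, 36.25, 15.25.
Maximum is 91.25, attained at P_4.
r = √(91.25) ≈ 9.55.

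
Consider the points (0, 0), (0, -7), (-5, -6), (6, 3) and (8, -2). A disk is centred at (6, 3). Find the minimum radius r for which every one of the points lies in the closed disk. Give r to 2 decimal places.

The required radius is the distance from (6, 3) to the farthest point.
Squared distances: 45, 136, 202, 0, 29.
Maximum is 202, attained at (-5, -6).
r = √202 ≈ 14.21.

14.21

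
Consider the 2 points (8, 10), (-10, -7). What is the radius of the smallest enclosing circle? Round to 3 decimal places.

The smallest circle enclosing two points has them as diameter endpoints.
Centre = midpoint = (-1, 1.5); r² = |(8, 10)−(-10, -7)|²/4 = 613/4 = 153.25.
r = √(153.25) ≈ 12.379.

12.379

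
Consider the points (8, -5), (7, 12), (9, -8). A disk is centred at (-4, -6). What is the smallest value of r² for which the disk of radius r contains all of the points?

445

The required radius is the distance from (-4, -6) to the farthest point.
Squared distances: 145, 445, 173.
Maximum is 445, attained at (7, 12).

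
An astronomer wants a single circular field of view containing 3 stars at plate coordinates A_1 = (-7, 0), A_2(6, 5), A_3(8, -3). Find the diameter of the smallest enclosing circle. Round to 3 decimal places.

15.412

Side lengths²: A_1A_2² = 194, A_1A_3² = 234, A_2A_3² = 68.
Since A_1A_3² = 234 < 194 + 68 = 262, the triangle is acute, so the smallest enclosing circle is the circumcircle.
Circumcentre = (13/19, -11/19), r² = 21437/361.
Diameter = 2r = 2√(21437/361) ≈ 15.412.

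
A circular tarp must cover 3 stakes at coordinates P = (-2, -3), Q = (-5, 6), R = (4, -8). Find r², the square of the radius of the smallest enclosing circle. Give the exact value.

Side lengths²: PQ² = 90, PR² = 61, QR² = 277.
Since QR² = 277 ≥ 90 + 61 = 151, the angle opposite QR is not acute, so the smallest enclosing circle has QR as diameter.
Centre = midpoint of QR = (-0.5, -1), r² = 277/4 = 69.25.

69.25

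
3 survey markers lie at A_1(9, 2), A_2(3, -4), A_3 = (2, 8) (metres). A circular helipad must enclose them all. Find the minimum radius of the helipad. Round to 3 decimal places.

Side lengths²: A_1A_2² = 72, A_1A_3² = 85, A_2A_3² = 145.
Since A_2A_3² = 145 < 85 + 72 = 157, the triangle is acute, so the smallest enclosing circle is the circumcircle.
Circumcentre = (77/26, 53/26), r² = 12325/338.
r = √(12325/338) ≈ 6.039.

6.039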